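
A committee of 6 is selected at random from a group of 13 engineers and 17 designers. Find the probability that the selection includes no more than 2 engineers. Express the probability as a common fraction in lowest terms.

68/145

Total selections: C(30,6) = 593775.
Favorable selections (no more than 2 engineers): C(13,0)·C(17,6) + C(13,1)·C(17,5) + C(13,2)·C(17,4) = 12376 + 80444 + 185640 = 278460.
Probability = 278460/593775 = 68/145.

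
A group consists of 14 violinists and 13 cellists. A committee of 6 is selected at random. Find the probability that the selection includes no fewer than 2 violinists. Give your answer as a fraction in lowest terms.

14/15

Total selections: C(27,6) = 296010.
Favorable selections (no fewer than 2 violinists): C(14,2)·C(13,4) + C(14,3)·C(13,3) + C(14,4)·C(13,2) + C(14,5)·C(13,1) + C(14,6)·C(13,0) = 65065 + 104104 + 78078 + 26026 + 3003 = 276276.
Probability = 276276/296010 = 14/15.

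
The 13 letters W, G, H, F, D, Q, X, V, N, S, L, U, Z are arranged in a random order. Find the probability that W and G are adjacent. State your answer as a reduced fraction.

2/13

There are 13! = 6227020800 arrangements.
Treat W and G as a block: 12! arrangements of the blocks × 2 orders within the block = 2·479001600 = 958003200.
Probability = 958003200/6227020800 = 2/13.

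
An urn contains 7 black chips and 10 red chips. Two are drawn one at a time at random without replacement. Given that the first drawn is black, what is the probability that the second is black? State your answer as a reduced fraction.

After removing one black, 16 remain: 6 black and 10 red.
So the probability the next is black is 6/16 = 3/8.

3/8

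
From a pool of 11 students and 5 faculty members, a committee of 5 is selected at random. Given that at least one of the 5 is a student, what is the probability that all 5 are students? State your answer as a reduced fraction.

42/397

Work in counts. Selections with at least one student: C(16,5) − C(5,5) = 4368 − 1 = 4367.
Of those, selections where all 5 are students: C(11,5) = 462.
Conditional probability = 462/4367 = 42/397.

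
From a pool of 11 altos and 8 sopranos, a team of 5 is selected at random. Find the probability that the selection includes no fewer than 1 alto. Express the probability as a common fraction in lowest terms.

There are C(19,5) = 11628 ways to choose the 5.
The complement is all 5 are sopranos: C(8,5) = 56.
Probability = 1 − 56/11628 = 11572/11628 = 2893/2907.

2893/2907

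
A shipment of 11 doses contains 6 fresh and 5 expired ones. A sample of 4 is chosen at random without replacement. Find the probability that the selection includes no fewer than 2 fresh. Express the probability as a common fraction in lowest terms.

Total selections: C(11,4) = 330.
Count the complement (fewer than 2 fresh): C(6,0)·C(5,4) + C(6,1)·C(5,3) = 5 + 60 = 65.
Probability = 1 − 65/330 = 265/330 = 53/66.

53/66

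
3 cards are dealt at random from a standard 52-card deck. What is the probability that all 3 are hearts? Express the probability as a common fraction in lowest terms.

There are C(52,3) = 22100 possible 3-card hands.
Hands that are all hearts: C(13,3) = 286.
Probability = 286/22100 = 11/850.

11/850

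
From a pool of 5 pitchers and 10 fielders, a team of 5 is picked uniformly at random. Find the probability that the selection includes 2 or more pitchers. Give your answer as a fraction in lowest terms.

Total selections: C(15,5) = 3003.
Favorable selections (2 or more pitchers): C(5,2)·C(10,3) + C(5,3)·C(10,2) + C(5,4)·C(10,1) + C(5,5)·C(10,0) = 1200 + 450 + 50 + 1 = 1701.
Probability = 1701/3003 = 81/143.

81/143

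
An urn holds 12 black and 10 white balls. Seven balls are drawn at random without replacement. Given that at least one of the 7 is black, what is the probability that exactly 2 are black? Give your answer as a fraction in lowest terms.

Work in counts. Selections with at least one black: C(22,7) − C(10,7) = 170544 − 120 = 170424.
Of those, selections where exactly 2 are black: C(12,2)·C(10,5) = 66·252 = 16632.
Conditional probability = 16632/170424 = 77/789.

77/789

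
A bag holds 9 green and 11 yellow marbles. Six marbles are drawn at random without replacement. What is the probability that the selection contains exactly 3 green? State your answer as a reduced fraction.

Total number of selections: C(20,6) = 38760.
Selections with exactly 3 green: choose 3 of the 9 green and 3 of the 11 yellow, C(9,3)·C(11,3) = 84·165 = 13860.
Probability = 13860/38760 = 231/646.

231/646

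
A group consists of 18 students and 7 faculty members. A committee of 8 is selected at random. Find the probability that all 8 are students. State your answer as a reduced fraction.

442/10925

There are C(25,8) = 1081575 possible selections.
Selections with all students: C(18,8) = 43758.
Probability = 43758/1081575 = 442/10925.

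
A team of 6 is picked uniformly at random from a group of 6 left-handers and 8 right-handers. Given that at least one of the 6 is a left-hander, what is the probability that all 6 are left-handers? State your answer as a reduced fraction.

1/2975

Work in counts. Selections with at least one left-hander: C(14,6) − C(8,6) = 3003 − 28 = 2975.
Of those, selections where all 6 are left-handers: C(6,6) = 1.
Conditional probability = 1/2975.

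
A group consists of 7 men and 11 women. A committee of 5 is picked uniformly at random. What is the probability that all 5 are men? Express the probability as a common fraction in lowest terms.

There are C(18,5) = 8568 possible selections.
Selections with all men: C(7,5) = 21.
Probability = 21/8568 = 1/408.

1/408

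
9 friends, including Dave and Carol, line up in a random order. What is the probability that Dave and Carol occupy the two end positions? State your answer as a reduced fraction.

1/36

There are 9! = 362880 arrangements.
Place Dave and Carol at the ends in 2 ways, arrange the remaining 7 in 7! = 5040 ways: 2·5040 = 10080.
Probability = 10080/362880 = 1/36.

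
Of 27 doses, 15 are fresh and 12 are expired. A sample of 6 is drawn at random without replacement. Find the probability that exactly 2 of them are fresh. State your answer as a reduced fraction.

The sample space is all 6-subsets of the 27: C(27,6) = 296010.
Selections with exactly 2 fresh: choose 2 of the 15 fresh and 4 of the 12 expired, C(15,2)·C(12,4) = 105·495 = 51975.
Probability = 51975/296010 = 105/598.

105/598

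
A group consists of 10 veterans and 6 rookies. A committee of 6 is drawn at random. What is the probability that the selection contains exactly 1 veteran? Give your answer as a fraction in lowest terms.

There are C(16,6) = 8008 ways to choose 6 from 16.
Selections with exactly 1 veteran: choose 1 of the 10 veterans and 5 of the 6 rookies, C(10,1)·C(6,5) = 10·6 = 60.
Probability = 60/8008 = 15/2002.

15/2002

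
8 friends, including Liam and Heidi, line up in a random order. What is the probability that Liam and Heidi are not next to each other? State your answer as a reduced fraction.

3/4

There are 8! = 40320 arrangements.
Arrangements with Liam and Heidi adjacent: 2·7! = 10080.
So not adjacent: 40320 − 10080 = 30240, probability 30240/40320 = 3/4.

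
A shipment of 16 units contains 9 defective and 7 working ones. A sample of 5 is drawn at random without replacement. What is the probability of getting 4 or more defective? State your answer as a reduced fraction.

3/13

There are C(16,5) = 4368 ways to choose the 5.
Favorable selections (4 or more defective): C(9,4)·C(7,1) + C(9,5)·C(7,0) = 882 + 126 = 1008.
Probability = 1008/4368 = 3/13.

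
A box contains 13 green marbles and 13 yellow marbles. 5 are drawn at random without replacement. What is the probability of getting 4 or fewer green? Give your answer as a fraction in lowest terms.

451/460

There are C(26,5) = 65780 ways to choose the 5.
Favorable selections (4 or fewer green): C(13,0)·C(13,5) + C(13,1)·C(13,4) + C(13,2)·C(13,3) + C(13,3)·C(13,2) + C(13,4)·C(13,1) = 1287 + 9295 + 22308 + 22308 + 9295 = 64493.
Probability = 64493/65780 = 451/460.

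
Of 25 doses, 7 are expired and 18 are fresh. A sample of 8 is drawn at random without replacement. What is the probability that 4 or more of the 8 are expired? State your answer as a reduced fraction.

There are C(25,8) = 1081575 ways to choose the 8.
Favorable selections (4 or more expired): C(7,4)·C(18,4) + C(7,5)·C(18,3) + C(7,6)·C(18,2) + C(7,7)·C(18,1) = 107100 + 17136 + 1071 + 18 = 125325.
Probability = 125325/1081575 = 557/4807.

557/4807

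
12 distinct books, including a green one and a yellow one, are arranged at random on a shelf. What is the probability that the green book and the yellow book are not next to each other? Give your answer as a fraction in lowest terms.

5/6

There are 12! = 479001600 arrangements.
Arrangements with the green book and the yellow book adjacent: 2·11! = 79833600.
So not adjacent: 479001600 − 79833600 = 399168000, probability 399168000/479001600 = 5/6.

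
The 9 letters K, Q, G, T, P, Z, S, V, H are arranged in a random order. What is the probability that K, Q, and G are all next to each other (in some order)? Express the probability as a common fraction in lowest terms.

There are 9! = 362880 arrangements.
Treat the three as one block: 7! placements × 3! orders within the block = 5040·6 = 30240.
Probability = 30240/362880 = 1/12.

1/12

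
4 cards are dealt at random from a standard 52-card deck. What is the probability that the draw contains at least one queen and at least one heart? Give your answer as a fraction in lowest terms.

52799/270725

There are C(52,4) = 270725 possible draws.
By inclusion-exclusion on the complements, draws missing all queens or all hearts: C(48,4) + C(39,4) − C(36,4) = 194580 + 82251 − 58905 = 217926.
So draws with at least one of each: 270725 − 217926 = 52799, probability 52799/270725.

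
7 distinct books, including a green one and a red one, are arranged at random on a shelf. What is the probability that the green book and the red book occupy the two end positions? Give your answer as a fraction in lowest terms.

There are 7! = 5040 arrangements.
Place the green book and the red book at the ends in 2 ways, arrange the remaining 5 in 5! = 120 ways: 2·120 = 240.
Probability = 240/5040 = 1/21.

1/21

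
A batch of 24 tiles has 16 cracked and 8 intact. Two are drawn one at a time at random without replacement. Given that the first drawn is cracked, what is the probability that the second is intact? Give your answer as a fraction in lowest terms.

8/23

After removing one cracked, 23 remain: 15 cracked and 8 intact.
So the probability the next is intact is 8/23.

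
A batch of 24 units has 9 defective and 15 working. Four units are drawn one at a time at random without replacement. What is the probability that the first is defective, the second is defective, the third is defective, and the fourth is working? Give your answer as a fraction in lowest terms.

15/506

Multiply the conditional probabilities at each draw: 9/24 · 8/23 · 7/22 · 15/21 = 7560/255024 = 15/506.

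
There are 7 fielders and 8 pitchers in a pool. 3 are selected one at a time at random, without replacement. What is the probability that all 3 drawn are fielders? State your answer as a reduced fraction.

1/13

Multiply the conditional probabilities at each draw: 7/15 · 6/14 · 5/13 = 210/2730 = 1/13.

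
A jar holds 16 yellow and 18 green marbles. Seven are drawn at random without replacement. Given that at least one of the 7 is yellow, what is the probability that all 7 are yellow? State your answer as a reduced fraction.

715/334237

Work in counts. Selections with at least one yellow: C(34,7) − C(18,7) = 5379616 − 31824 = 5347792.
Of those, selections where all 7 are yellow: C(16,7) = 11440.
Conditional probability = 11440/5347792 = 715/334237.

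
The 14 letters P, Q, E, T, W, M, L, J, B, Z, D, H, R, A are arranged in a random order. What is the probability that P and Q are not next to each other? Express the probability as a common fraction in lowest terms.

6/7

There are 14! = 87178291200 arrangements.
Arrangements with P and Q adjacent: 2·13! = 12454041600.
So not adjacent: 87178291200 − 12454041600 = 74724249600, probability 74724249600/87178291200 = 6/7.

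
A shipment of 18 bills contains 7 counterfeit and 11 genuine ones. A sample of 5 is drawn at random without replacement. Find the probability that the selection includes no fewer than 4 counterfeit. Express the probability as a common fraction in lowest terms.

Total selections: C(18,5) = 8568.
Favorable selections (no fewer than 4 counterfeit): C(7,4)·C(11,1) + C(7,5)·C(11,0) = 385 + 21 = 406.
Probability = 406/8568 = 29/612.

29/612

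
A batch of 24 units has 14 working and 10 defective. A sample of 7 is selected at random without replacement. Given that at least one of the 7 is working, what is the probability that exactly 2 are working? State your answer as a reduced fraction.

1911/28832

Work in counts. Selections with at least one working: C(24,7) − C(10,7) = 346104 − 120 = 345984.
Of those, selections where exactly 2 are working: C(14,2)·C(10,5) = 91·252 = 22932.
Conditional probability = 22932/345984 = 1911/28832.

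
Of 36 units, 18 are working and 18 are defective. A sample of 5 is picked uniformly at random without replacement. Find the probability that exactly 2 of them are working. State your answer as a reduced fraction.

51/154

Total number of selections: C(36,5) = 376992.
Selections with exactly 2 working: choose 2 of the 18 working and 3 of the 18 defective, C(18,2)·C(18,3) = 153·816 = 124848.
Probability = 124848/376992 = 51/154.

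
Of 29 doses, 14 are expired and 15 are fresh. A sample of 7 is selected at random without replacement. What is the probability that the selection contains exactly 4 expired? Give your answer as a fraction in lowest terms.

7007/24012

The sample space is all 7-subsets of the 29: C(29,7) = 1560780.
Selections with exactly 4 expired: choose 4 of the 14 expired and 3 of the 15 fresh, C(14,4)·C(15,3) = 1001·455 = 455455.
Probability = 455455/1560780 = 7007/24012.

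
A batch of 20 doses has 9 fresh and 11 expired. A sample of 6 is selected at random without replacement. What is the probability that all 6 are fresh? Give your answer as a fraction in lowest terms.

7/3230

There are C(20,6) = 38760 possible selections.
Selections with all fresh: C(9,6) = 84.
Probability = 84/38760 = 7/3230.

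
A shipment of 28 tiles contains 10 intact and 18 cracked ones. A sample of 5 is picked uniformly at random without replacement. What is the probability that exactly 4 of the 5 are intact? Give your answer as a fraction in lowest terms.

The sample space is all 5-subsets of the 28: C(28,5) = 98280.
Selections with exactly 4 intact: choose 4 of the 10 intact and 1 of the 18 cracked, C(10,4)·C(18,1) = 210·18 = 3780.
Probability = 3780/98280 = 1/26.

1/26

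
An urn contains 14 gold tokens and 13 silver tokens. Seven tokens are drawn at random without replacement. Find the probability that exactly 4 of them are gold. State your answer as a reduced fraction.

There are C(27,7) = 888030 ways to choose 7 from 27.
Selections with exactly 4 gold: choose 4 of the 14 gold and 3 of the 13 silver, C(14,4)·C(13,3) = 1001·286 = 286286.
Probability = 286286/888030 = 1001/3105.

1001/3105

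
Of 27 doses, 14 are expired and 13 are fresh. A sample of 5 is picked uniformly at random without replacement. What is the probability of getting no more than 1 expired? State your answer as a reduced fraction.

Total selections: C(27,5) = 80730.
Favorable selections (no more than 1 expired): C(14,0)·C(13,5) + C(14,1)·C(13,4) = 1287 + 10010 = 11297.
Probability = 11297/80730 = 869/6210.

869/6210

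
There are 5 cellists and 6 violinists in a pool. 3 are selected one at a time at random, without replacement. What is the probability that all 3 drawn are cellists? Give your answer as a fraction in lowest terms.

2/33

Multiply the conditional probabilities at each draw: 5/11 · 4/10 · 3/9 = 60/990 = 2/33.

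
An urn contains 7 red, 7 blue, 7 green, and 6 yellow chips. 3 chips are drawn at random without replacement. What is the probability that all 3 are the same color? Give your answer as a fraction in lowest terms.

There are C(27,3) = 2925 ways to draw 3 chips.
All same color: C(7,3) + C(7,3) + C(7,3) + C(6,3) = 35 + 35 + 35 + 20 = 125.
Probability = 125/2925 = 5/117.

5/117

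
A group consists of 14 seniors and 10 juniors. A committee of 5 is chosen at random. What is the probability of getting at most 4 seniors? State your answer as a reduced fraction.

Total selections: C(24,5) = 42504.
The complement is exactly 5 seniors: C(14,5)·C(10,0) = 2002.
Probability = 1 − 2002/42504 = 40502/42504 = 263/276.

263/276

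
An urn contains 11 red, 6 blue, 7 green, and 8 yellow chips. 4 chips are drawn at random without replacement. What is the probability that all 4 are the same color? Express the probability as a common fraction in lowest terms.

45/3596

There are C(32,4) = 35960 ways to draw 4 chips.
All same color: C(11,4) + C(6,4) + C(7,4) + C(8,4) = 330 + 15 + 35 + 70 = 450.
Probability = 450/35960 = 45/3596.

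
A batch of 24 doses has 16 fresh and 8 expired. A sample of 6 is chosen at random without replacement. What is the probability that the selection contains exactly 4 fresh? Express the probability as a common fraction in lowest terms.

1820/4807

There are C(24,6) = 134596 ways to choose 6 from 24.
Selections with exactly 4 fresh: choose 4 of the 16 fresh and 2 of the 8 expired, C(16,4)·C(8,2) = 1820·28 = 50960.
Probability = 50960/134596 = 1820/4807.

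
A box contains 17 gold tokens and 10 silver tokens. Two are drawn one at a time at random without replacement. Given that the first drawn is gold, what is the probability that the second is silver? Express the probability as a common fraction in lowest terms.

5/13

After removing one gold, 26 remain: 16 gold and 10 silver.
So the probability the next is silver is 10/26 = 5/13.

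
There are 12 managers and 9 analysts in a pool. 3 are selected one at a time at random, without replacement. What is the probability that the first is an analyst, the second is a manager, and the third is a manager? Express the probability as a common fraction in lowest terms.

Multiply the conditional probabilities at each draw: 9/21 · 12/20 · 11/19 = 1188/7980 = 99/665.

99/665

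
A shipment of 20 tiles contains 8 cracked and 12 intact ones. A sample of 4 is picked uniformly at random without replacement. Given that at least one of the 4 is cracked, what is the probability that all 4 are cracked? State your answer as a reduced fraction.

7/435

Work in counts. Selections with at least one cracked: C(20,4) − C(12,4) = 4845 − 495 = 4350.
Of those, selections where all 4 are cracked: C(8,4) = 70.
Conditional probability = 70/4350 = 7/435.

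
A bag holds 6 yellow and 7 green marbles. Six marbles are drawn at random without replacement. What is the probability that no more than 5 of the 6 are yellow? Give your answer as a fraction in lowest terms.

1715/1716

There are C(13,6) = 1716 ways to choose the 6.
The complement is exactly 6 yellow: C(6,6)·C(7,0) = 1.
Probability = 1 − 1/1716 = 1715/1716.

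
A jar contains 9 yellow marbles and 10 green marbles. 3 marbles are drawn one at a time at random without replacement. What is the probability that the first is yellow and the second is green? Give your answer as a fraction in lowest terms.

Multiply the conditional probabilities at each draw: 9/19 · 10/18 = 90/342 = 5/19.

5/19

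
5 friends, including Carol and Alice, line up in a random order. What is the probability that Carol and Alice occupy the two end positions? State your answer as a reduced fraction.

There are 5! = 120 arrangements.
Place Carol and Alice at the ends in 2 ways, arrange the remaining 3 in 3! = 6 ways: 2·6 = 12.
Probability = 12/120 = 1/10.

1/10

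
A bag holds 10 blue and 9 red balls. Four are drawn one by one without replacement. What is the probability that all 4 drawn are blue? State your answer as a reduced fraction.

Multiply the conditional probabilities at each draw: 10/19 · 9/18 · 8/17 · 7/16 = 5040/93024 = 35/646.

35/646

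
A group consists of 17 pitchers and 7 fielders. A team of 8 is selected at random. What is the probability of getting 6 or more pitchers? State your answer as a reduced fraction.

Total selections: C(24,8) = 735471.
Favorable selections (6 or more pitchers): C(17,6)·C(7,2) + C(17,7)·C(7,1) + C(17,8)·C(7,0) = 259896 + 136136 + 24310 = 420342.
Probability = 420342/735471 = 8242/14421.

8242/14421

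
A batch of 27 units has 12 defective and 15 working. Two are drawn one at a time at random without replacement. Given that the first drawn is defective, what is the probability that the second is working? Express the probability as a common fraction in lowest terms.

15/26

After removing one defective, 26 remain: 11 defective and 15 working.
So the probability the next is working is 15/26.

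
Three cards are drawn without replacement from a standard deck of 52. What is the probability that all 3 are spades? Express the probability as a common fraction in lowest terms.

There are C(52,3) = 22100 possible 3-card hands.
Hands that are all spades: C(13,3) = 286.
Probability = 286/22100 = 11/850.

11/850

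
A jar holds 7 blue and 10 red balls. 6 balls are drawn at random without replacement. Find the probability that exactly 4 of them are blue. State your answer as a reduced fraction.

225/1768

There are C(17,6) = 12376 ways to choose 6 from 17.
Selections with exactly 4 blue: choose 4 of the 7 blue and 2 of the 10 red, C(7,4)·C(10,2) = 35·45 = 1575.
Probability = 1575/12376 = 225/1768.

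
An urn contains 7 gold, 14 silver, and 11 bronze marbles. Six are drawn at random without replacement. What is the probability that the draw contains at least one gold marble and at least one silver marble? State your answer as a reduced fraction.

There are C(32,6) = 906192 possible draws.
By inclusion-exclusion on the complements, draws missing all gold or all silver: C(25,6) + C(18,6) − C(11,6) = 177100 + 18564 − 462 = 195202.
So draws with at least one of each: 906192 − 195202 = 710990, probability 710990/906192 = 50785/64728.

50785/64728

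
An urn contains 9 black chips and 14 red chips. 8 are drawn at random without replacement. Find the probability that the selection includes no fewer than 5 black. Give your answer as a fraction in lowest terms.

1637/14858

Total selections: C(23,8) = 490314.
Favorable selections (no fewer than 5 black): C(9,5)·C(14,3) + C(9,6)·C(14,2) + C(9,7)·C(14,1) + C(9,8)·C(14,0) = 45864 + 7644 + 504 + 9 = 54021.
Probability = 54021/490314 = 1637/14858.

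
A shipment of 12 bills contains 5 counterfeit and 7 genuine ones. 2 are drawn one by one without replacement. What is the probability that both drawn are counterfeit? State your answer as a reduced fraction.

Multiply the conditional probabilities at each draw: 5/12 · 4/11 = 20/132 = 5/33.

5/33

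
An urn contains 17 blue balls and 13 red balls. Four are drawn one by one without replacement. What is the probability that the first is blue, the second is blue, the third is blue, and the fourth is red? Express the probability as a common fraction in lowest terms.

442/5481

Multiply the conditional probabilities at each draw: 17/30 · 16/29 · 15/28 · 13/27 = 53040/657720 = 442/5481.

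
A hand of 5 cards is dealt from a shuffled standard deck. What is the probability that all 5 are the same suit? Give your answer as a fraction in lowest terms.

There are C(52,5) = 2598960 possible 5-card hands.
Hands of one suit: 4 suits × C(13,5) = 4·1287 = 5148.
Probability = 5148/2598960 = 33/16660.

33/16660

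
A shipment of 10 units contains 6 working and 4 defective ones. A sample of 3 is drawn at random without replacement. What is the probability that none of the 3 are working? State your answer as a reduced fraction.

There are C(10,3) = 120 possible selections.
Selections with no working (all defective): C(4,3) = 4.
Probability = 4/120 = 1/30.

1/30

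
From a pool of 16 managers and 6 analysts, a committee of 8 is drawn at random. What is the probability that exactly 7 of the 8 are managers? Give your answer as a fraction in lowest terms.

208/969

Total number of selections: C(22,8) = 319770.
Selections with exactly 7 managers: choose 7 of the 16 managers and 1 of the 6 analysts, C(16,7)·C(6,1) = 11440·6 = 68640.
Probability = 68640/319770 = 208/969.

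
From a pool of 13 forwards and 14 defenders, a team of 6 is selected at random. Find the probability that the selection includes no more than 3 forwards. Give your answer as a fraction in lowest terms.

1477/2070

Total selections: C(27,6) = 296010.
Count the complement (more than 3 forwards): C(13,4)·C(14,2) + C(13,5)·C(14,1) + C(13,6)·C(14,0) = 65065 + 18018 + 1716 = 84799.
Probability = 1 − 84799/296010 = 211211/296010 = 1477/2070.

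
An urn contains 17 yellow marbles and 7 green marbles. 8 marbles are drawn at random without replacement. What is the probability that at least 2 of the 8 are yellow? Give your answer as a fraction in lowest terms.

43262/43263

There are C(24,8) = 735471 ways to choose the 8.
The complement is exactly 1 yellow: C(17,1)·C(7,7) = 17.
Probability = 1 − 17/735471 = 735454/735471 = 43262/43263.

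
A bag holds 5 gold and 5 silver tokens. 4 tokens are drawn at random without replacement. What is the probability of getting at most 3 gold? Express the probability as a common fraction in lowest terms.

41/42

There are C(10,4) = 210 ways to choose the 4.
The complement is exactly 4 gold: C(5,4)·C(5,0) = 5.
Probability = 1 − 5/210 = 205/210 = 41/42.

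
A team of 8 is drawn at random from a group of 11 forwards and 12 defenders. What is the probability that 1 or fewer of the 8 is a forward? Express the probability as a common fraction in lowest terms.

279/14858

Total selections: C(23,8) = 490314.
Favorable selections (1 or fewer forward): C(11,0)·C(12,8) + C(11,1)·C(12,7) = 495 + 8712 = 9207.
Probability = 9207/490314 = 279/14858.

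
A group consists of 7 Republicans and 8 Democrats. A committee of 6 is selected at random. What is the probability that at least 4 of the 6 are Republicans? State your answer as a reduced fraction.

3/13

Total selections: C(15,6) = 5005.
Favorable selections (at least 4 Republicans): C(7,4)·C(8,2) + C(7,5)·C(8,1) + C(7,6)·C(8,0) = 980 + 168 + 7 = 1155.
Probability = 1155/5005 = 3/13.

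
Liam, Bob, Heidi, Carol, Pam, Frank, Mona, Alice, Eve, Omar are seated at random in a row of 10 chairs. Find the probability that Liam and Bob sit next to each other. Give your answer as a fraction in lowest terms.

1/5

There are 10! = 3628800 arrangements.
Treat Liam and Bob as a block: 9! arrangements of the blocks × 2 orders within the block = 2·362880 = 725760.
Probability = 725760/3628800 = 1/5.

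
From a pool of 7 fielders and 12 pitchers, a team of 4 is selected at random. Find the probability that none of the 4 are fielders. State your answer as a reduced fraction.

There are C(19,4) = 3876 possible selections.
Selections with no fielders (all pitchers): C(12,4) = 495.
Probability = 495/3876 = 165/1292.

165/1292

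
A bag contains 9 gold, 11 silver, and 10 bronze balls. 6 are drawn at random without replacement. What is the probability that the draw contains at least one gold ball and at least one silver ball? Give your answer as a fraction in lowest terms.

24409/28275

There are C(30,6) = 593775 possible draws.
By inclusion-exclusion on the complements, draws missing all gold or all silver: C(21,6) + C(19,6) − C(10,6) = 54264 + 27132 − 210 = 81186.
So draws with at least one of each: 593775 − 81186 = 512589, probability 512589/593775 = 24409/28275.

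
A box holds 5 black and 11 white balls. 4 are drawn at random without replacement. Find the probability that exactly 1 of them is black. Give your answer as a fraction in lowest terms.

The sample space is all 4-subsets of the 16: C(16,4) = 1820.
Selections with exactly 1 black: choose 1 of the 5 black and 3 of the 11 white, C(5,1)·C(11,3) = 5·165 = 825.
Probability = 825/1820 = 165/364.

165/364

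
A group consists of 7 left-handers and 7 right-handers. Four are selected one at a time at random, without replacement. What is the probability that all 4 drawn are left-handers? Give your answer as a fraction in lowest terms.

5/143

Multiply the conditional probabilities at each draw: 7/14 · 6/13 · 5/12 · 4/11 = 840/24024 = 5/143.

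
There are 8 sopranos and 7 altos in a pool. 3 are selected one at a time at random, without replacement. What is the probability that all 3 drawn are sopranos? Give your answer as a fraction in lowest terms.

8/65

Multiply the conditional probabilities at each draw: 8/15 · 7/14 · 6/13 = 336/2730 = 8/65.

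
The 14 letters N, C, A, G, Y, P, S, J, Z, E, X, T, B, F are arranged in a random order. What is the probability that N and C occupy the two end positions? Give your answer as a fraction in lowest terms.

There are 14! = 87178291200 arrangements.
Place N and C at the ends in 2 ways, arrange the remaining 12 in 12! = 479001600 ways: 2·479001600 = 958003200.
Probability = 958003200/87178291200 = 1/91.

1/91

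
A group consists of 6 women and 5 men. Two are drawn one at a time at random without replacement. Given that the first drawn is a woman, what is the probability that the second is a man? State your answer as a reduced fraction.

After removing one woman, 10 remain: 5 women and 5 men.
So the probability the next is a man is 5/10 = 1/2.

1/2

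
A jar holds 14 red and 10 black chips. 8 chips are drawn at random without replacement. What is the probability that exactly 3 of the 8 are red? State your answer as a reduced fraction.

Total number of selections: C(24,8) = 735471.
Selections with exactly 3 red: choose 3 of the 14 red and 5 of the 10 black, C(14,3)·C(10,5) = 364·252 = 91728.
Probability = 91728/735471 = 10192/81719.

10192/81719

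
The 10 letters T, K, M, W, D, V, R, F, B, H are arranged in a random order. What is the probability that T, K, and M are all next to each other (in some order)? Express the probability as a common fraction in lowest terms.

There are 10! = 3628800 arrangements.
Treat the three as one block: 8! placements × 3! orders within the block = 40320·6 = 241920.
Probability = 241920/3628800 = 1/15.

1/15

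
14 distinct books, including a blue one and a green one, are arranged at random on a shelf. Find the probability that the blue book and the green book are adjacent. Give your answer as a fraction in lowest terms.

1/7

There are 14! = 87178291200 arrangements.
Treat the blue book and the green book as a block: 13! arrangements of the blocks × 2 orders within the block = 2·6227020800 = 12454041600.
Probability = 12454041600/87178291200 = 1/7.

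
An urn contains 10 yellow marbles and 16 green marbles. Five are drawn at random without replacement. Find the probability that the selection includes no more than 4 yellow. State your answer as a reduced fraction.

Total selections: C(26,5) = 65780.
Favorable selections (no more than 4 yellow): C(10,0)·C(16,5) + C(10,1)·C(16,4) + C(10,2)·C(16,3) + C(10,3)·C(16,2) + C(10,4)·C(16,1) = 4368 + 18200 + 25200 + 14400 + 3360 = 65528.
Probability = 65528/65780 = 16382/16445.

16382/16445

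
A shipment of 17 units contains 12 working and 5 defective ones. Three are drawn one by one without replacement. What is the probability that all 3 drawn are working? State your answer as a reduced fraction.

Multiply the conditional probabilities at each draw: 12/17 · 11/16 · 10/15 = 1320/4080 = 11/34.

11/34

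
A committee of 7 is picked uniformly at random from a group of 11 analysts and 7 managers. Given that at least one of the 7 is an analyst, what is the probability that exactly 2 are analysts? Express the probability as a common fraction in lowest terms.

105/2893

Work in counts. Selections with at least one analyst: C(18,7) − C(7,7) = 31824 − 1 = 31823.
Of those, selections where exactly 2 are analysts: C(11,2)·C(7,5) = 55·21 = 1155.
Conditional probability = 1155/31823 = 105/2893.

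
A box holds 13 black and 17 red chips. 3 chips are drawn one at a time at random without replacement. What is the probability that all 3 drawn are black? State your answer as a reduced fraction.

143/2030

Multiply the conditional probabilities at each draw: 13/30 · 12/29 · 11/28 = 1716/24360 = 143/2030.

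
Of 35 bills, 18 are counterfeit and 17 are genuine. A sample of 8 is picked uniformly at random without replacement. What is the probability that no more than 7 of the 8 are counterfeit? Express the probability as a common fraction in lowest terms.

62813/62930

Total selections: C(35,8) = 23535820.
The complement is exactly 8 counterfeit: C(18,8)·C(17,0) = 43758.
Probability = 1 − 43758/23535820 = 23492062/23535820 = 62813/62930.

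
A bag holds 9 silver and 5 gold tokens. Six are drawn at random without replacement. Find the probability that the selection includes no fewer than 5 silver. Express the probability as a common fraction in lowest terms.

Total selections: C(14,6) = 3003.
Favorable selections (no fewer than 5 silver): C(9,5)·C(5,1) + C(9,6)·C(5,0) = 630 + 84 = 714.
Probability = 714/3003 = 34/143.

34/143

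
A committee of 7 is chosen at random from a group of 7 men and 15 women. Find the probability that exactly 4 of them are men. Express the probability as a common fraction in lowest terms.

15925/170544

Total number of selections: C(22,7) = 170544.
Selections with exactly 4 men: choose 4 of the 7 men and 3 of the 15 women, C(7,4)·C(15,3) = 35·455 = 15925.
Probability = 15925/170544.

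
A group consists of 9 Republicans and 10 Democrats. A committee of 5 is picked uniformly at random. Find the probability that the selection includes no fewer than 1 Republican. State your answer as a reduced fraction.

316/323

Total selections: C(19,5) = 11628.
Favorable selections (no fewer than 1 Republican): C(9,1)·C(10,4) + C(9,2)·C(10,3) + C(9,3)·C(10,2) + C(9,4)·C(10,1) + C(9,5)·C(10,0) = 1890 + 4320 + 3780 + 1260 + 126 = 11376.
Probability = 11376/11628 = 316/323.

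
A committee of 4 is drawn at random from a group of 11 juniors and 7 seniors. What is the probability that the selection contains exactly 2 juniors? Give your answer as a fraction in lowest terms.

The sample space is all 4-subsets of the 18: C(18,4) = 3060.
Selections with exactly 2 juniors: choose 2 of the 11 juniors and 2 of the 7 seniors, C(11,2)·C(7,2) = 55·21 = 1155.
Probability = 1155/3060 = 77/204.

77/204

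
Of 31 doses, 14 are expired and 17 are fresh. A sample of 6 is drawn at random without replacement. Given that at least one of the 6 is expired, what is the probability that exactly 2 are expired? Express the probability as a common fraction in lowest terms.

Work in counts. Selections with at least one expired: C(31,6) − C(17,6) = 736281 − 12376 = 723905.
Of those, selections where exactly 2 are expired: C(14,2)·C(17,4) = 91·2380 = 216580.
Conditional probability = 216580/723905 = 476/1591.

476/1591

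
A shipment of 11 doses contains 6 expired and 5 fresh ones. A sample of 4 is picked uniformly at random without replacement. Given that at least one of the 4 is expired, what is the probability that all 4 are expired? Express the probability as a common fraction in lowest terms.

Work in counts. Selections with at least one expired: C(11,4) − C(5,4) = 330 − 5 = 325.
Of those, selections where all 4 are expired: C(6,4) = 15.
Conditional probability = 15/325 = 3/65.

3/65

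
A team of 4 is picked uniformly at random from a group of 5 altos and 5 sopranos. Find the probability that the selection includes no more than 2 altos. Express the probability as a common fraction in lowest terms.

31/42

There are C(10,4) = 210 ways to choose the 4.
Favorable selections (no more than 2 altos): C(5,0)·C(5,4) + C(5,1)·C(5,3) + C(5,2)·C(5,2) = 5 + 50 + 100 = 155.
Probability = 155/210 = 31/42.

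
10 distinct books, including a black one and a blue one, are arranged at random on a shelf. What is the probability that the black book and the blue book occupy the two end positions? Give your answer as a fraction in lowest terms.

1/45

There are 10! = 3628800 arrangements.
Place the black book and the blue book at the ends in 2 ways, arrange the remaining 8 in 8! = 40320 ways: 2·40320 = 80640.
Probability = 80640/3628800 = 1/45.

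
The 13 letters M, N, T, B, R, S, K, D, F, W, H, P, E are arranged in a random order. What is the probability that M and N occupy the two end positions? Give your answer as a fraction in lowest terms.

1/78

There are 13! = 6227020800 arrangements.
Place M and N at the ends in 2 ways, arrange the remaining 11 in 11! = 39916800 ways: 2·39916800 = 79833600.
Probability = 79833600/6227020800 = 1/78.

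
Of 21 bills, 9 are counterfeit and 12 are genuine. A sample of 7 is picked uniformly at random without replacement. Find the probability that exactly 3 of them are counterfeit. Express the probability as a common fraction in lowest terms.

There are C(21,7) = 116280 ways to choose 7 from 21.
Selections with exactly 3 counterfeit: choose 3 of the 9 counterfeit and 4 of the 12 genuine, C(9,3)·C(12,4) = 84·495 = 41580.
Probability = 41580/116280 = 231/646.

231/646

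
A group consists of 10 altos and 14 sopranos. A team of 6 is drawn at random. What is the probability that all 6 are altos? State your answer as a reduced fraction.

There are C(24,6) = 134596 possible selections.
Selections with all altos: C(10,6) = 210.
Probability = 210/134596 = 15/9614.

15/9614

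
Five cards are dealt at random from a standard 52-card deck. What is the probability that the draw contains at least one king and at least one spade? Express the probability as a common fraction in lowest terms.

229297/866320

There are C(52,5) = 2598960 possible draws.
By inclusion-exclusion on the complements, draws missing all kings or all spades: C(48,5) + C(39,5) − C(36,5) = 1712304 + 575757 − 376992 = 1911069.
So draws with at least one of each: 2598960 − 1911069 = 687891, probability 687891/2598960 = 229297/866320.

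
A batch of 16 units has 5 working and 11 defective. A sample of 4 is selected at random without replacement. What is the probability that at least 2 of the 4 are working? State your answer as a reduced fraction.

19/52

There are C(16,4) = 1820 ways to choose the 4.
Count the complement (fewer than 2 working): C(5,0)·C(11,4) + C(5,1)·C(11,3) = 330 + 825 = 1155.
Probability = 1 − 1155/1820 = 665/1820 = 19/52.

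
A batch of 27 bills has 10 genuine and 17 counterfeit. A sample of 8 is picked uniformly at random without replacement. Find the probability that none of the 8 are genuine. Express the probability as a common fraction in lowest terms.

34/3105

There are C(27,8) = 2220075 possible selections.
Selections with no genuine (all counterfeit): C(17,8) = 24310.
Probability = 24310/2220075 = 34/3105.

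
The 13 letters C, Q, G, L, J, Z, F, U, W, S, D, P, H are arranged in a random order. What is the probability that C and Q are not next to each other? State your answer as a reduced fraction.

There are 13! = 6227020800 arrangements.
Arrangements with C and Q adjacent: 2·12! = 958003200.
So not adjacent: 6227020800 − 958003200 = 5269017600, probability 5269017600/6227020800 = 11/13.

11/13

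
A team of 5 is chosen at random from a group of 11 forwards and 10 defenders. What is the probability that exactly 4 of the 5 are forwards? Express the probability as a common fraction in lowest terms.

1100/6783

There are C(21,5) = 20349 ways to choose 5 from 21.
Selections with exactly 4 forwards: choose 4 of the 11 forwards and 1 of the 10 defenders, C(11,4)·C(10,1) = 330·10 = 3300.
Probability = 3300/20349 = 1100/6783.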